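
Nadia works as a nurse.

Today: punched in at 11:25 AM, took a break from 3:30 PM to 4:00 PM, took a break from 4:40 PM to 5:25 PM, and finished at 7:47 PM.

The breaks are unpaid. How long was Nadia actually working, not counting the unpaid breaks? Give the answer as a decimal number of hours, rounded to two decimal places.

7.12 hours

Today: 11:25 AM–7:47 PM = 8 h 22 min; less 75 min break → 7 h 7 min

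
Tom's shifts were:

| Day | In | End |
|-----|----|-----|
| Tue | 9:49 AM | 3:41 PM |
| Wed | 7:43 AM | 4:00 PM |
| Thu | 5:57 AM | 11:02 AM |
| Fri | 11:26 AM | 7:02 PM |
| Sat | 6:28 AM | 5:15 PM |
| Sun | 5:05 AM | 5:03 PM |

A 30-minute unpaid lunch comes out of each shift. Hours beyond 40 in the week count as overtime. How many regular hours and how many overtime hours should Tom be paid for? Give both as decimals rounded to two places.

Regular 40.00 hours, overtime 6.58 hours

Tue: 9:49 AM–3:41 PM = 5 h 52 min; less 30 min break → 5 h 22 min
Wed: 7:43 AM–4:00 PM = 8 h 17 min; less 30 min break → 7 h 47 min
Thu: 5:57 AM–11:02 AM = 5 h 5 min; less 30 min break → 4 h 35 min
Fri: 11:26 AM–7:02 PM = 7 h 36 min; less 30 min break → 7 h 6 min
Sat: 6:28 AM–5:15 PM = 10 h 47 min; less 30 min break → 10 h 17 min
Sun: 5:05 AM–5:03 PM = 11 h 58 min; less 30 min break → 11 h 28 min
Total worked: 46 h 35 min = 46.58 h.
Threshold 40 h → overtime 6 h 35 min, regular 40 h 0 min.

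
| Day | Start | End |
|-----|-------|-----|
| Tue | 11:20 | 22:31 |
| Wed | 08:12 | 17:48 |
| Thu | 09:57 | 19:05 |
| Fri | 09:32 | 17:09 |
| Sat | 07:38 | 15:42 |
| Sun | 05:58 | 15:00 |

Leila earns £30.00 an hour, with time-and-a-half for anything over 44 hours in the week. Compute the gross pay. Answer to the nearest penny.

Tue: 11:20–22:31 = 11 h 11 min
Wed: 08:12–17:48 = 9 h 36 min
Thu: 09:57–19:05 = 9 h 8 min
Fri: 09:32–17:09 = 7 h 37 min
Sat: 07:38–15:42 = 8 h 4 min
Sun: 05:58–15:00 = 9 h 2 min
Total worked: 54 h 38 min = 3278 min.
Regular 44 h 0 min = 2640 min at £30.00/h; overtime 10 h 38 min = 638 min at £45.00/h.
Pay = (2640 × £30.00 + 638 × £45.00) ÷ 60 = £1798.50.

£1798.50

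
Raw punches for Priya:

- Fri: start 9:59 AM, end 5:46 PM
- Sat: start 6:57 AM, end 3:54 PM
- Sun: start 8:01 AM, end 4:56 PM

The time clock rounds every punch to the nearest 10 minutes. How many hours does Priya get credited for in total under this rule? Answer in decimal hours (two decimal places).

25.67 hours

Fri: in 9:59 AM→10:00 AM, out 5:46 PM→5:50 PM; 7 h 50 min
Sat: in 6:57 AM→7:00 AM, out 3:54 PM→3:50 PM; 8 h 50 min
Sun: in 8:01 AM→8:00 AM, out 4:56 PM→5:00 PM; 9 h 0 min
Total credited: 25 h 40 min.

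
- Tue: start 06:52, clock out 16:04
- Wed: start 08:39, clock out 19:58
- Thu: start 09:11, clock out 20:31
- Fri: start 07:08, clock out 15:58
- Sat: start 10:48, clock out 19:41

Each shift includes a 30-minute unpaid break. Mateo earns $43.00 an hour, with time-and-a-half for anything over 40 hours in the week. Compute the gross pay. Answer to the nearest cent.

Tue: 06:52–16:04 = 9 h 12 min; less 30 min break → 8 h 42 min
Wed: 08:39–19:58 = 11 h 19 min; less 30 min break → 10 h 49 min
Thu: 09:11–20:31 = 11 h 20 min; less 30 min break → 10 h 50 min
Fri: 07:08–15:58 = 8 h 50 min; less 30 min break → 8 h 20 min
Sat: 10:48–19:41 = 8 h 53 min; less 30 min break → 8 h 23 min
Total worked: 47 h 4 min = 2824 min.
Regular 40 h 0 min = 2400 min at $43.00/h; overtime 7 h 4 min = 424 min at $64.50/h.
Pay = (2400 × $43.00 + 424 × $64.50) ÷ 60 = $2175.80.

$2175.80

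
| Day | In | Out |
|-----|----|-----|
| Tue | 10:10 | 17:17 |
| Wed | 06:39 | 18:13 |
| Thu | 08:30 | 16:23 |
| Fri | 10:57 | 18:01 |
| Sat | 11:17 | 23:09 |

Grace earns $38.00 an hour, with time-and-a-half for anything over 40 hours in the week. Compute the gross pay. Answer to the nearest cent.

Tue: 10:10–17:17 = 7 h 7 min
Wed: 06:39–18:13 = 11 h 34 min
Thu: 08:30–16:23 = 7 h 53 min
Fri: 10:57–18:01 = 7 h 4 min
Sat: 11:17–23:09 = 11 h 52 min
Total worked: 45 h 30 min = 2730 min.
Regular 40 h 0 min = 2400 min at $38.00/h; overtime 5 h 30 min = 330 min at $57.00/h.
Pay = (2400 × $38.00 + 330 × $57.00) ÷ 60 = $1833.50.

$1833.50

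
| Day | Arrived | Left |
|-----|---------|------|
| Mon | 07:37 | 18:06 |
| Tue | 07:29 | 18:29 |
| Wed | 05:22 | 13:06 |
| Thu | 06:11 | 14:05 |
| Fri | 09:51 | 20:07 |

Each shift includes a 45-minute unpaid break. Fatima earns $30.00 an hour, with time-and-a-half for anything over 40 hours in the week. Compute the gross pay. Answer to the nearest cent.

$1363.50

Mon: 07:37–18:06 = 10 h 29 min; less 45 min break → 9 h 44 min
Tue: 07:29–18:29 = 11 h 0 min; less 45 min break → 10 h 15 min
Wed: 05:22–13:06 = 7 h 44 min; less 45 min break → 6 h 59 min
Thu: 06:11–14:05 = 7 h 54 min; less 45 min break → 7 h 9 min
Fri: 09:51–20:07 = 10 h 16 min; less 45 min break → 9 h 31 min
Total worked: 43 h 38 min = 2618 min.
Regular 40 h 0 min = 2400 min at $30.00/h; overtime 3 h 38 min = 218 min at $45.00/h.
Pay = (2400 × $30.00 + 218 × $45.00) ÷ 60 = $1363.50.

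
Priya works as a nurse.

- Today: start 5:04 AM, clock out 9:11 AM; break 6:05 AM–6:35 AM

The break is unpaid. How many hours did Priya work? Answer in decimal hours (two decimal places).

Today: 5:04 AM–9:11 AM = 4 h 7 min; less 30 min break → 3 h 37 min

3.62 hours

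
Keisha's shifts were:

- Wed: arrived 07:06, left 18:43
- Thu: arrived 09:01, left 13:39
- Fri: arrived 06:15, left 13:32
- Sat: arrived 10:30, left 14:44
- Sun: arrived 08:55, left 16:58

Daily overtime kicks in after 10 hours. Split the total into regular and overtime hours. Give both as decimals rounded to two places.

Wed: 07:06–18:43 = 11 h 37 min
Thu: 09:01–13:39 = 4 h 38 min
Fri: 06:15–13:32 = 7 h 17 min
Sat: 10:30–14:44 = 4 h 14 min
Sun: 08:55–16:58 = 8 h 3 min
Wed reg 10 h 0 min / OT 1 h 37 min; Thu reg 4 h 38 min / OT 0 h 0 min; Fri reg 7 h 17 min / OT 0 h 0 min; Sat reg 4 h 14 min / OT 0 h 0 min; Sun reg 8 h 3 min / OT 0 h 0 min.
Totals: regular 34 h 12 min, overtime 1 h 37 min.

Regular 34.20 hours, overtime 1.62 hours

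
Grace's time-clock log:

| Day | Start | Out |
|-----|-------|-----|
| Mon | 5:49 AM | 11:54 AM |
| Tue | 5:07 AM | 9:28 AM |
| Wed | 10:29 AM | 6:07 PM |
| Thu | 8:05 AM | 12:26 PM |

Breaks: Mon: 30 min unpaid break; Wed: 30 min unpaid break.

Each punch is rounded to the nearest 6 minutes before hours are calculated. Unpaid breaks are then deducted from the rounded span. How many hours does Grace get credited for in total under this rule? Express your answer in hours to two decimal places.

21.40 hours

Mon: in 5:49 AM→5:48 AM, out 11:54 AM→11:54 AM; 6 h 6 min − 30 min = 5 h 36 min
Tue: in 5:07 AM→5:06 AM, out 9:28 AM→9:30 AM; 4 h 24 min
Wed: in 10:29 AM→10:30 AM, out 6:07 PM→6:06 PM; 7 h 36 min − 30 min = 7 h 6 min
Thu: in 8:05 AM→8:06 AM, out 12:26 PM→12:24 PM; 4 h 18 min
Total credited: 21 h 24 min.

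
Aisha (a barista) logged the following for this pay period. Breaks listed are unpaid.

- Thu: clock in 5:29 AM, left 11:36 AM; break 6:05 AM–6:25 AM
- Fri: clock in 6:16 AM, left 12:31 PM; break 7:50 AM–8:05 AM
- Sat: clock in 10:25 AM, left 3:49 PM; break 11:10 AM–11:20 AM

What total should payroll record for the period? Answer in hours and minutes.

Thu: 5:29 AM–11:36 AM = 6 h 7 min; less 20 min break → 5 h 47 min
Fri: 6:16 AM–12:31 PM = 6 h 15 min; less 15 min break → 6 h 0 min
Sat: 10:25 AM–3:49 PM = 5 h 24 min; less 10 min break → 5 h 14 min
Total: 5 h 47 min + 6 h 0 min + 5 h 14 min = 17 h 1 min.

17 h 1 min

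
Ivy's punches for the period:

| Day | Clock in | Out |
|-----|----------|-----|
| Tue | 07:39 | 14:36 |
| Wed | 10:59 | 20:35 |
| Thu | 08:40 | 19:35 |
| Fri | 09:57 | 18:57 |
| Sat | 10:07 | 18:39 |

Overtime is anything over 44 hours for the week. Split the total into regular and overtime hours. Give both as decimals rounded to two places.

Regular 44.00 hours, overtime 1.00 hours

Tue: 07:39–14:36 = 6 h 57 min
Wed: 10:59–20:35 = 9 h 36 min
Thu: 08:40–19:35 = 10 h 55 min
Fri: 09:57–18:57 = 9 h 0 min
Sat: 10:07–18:39 = 8 h 32 min
Total worked: 45 h 0 min = 45.00 h.
Threshold 44 h → overtime 1 h 0 min, regular 44 h 0 min.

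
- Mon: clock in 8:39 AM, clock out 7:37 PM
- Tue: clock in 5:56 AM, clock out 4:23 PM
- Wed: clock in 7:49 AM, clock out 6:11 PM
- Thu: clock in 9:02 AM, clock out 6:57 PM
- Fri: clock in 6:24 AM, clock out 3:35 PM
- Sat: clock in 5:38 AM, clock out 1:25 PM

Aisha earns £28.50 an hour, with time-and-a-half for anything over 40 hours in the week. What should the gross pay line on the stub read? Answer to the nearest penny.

Mon: 8:39 AM–7:37 PM = 10 h 58 min
Tue: 5:56 AM–4:23 PM = 10 h 27 min
Wed: 7:49 AM–6:11 PM = 10 h 22 min
Thu: 9:02 AM–6:57 PM = 9 h 55 min
Fri: 6:24 AM–3:35 PM = 9 h 11 min
Sat: 5:38 AM–1:25 PM = 7 h 47 min
Total worked: 58 h 40 min = 3520 min.
Regular 40 h 0 min = 2400 min at £28.50/h; overtime 18 h 40 min = 1120 min at £42.75/h.
Pay = (2400 × £28.50 + 1120 × £42.75) ÷ 60 = £1938.00.

£1938.00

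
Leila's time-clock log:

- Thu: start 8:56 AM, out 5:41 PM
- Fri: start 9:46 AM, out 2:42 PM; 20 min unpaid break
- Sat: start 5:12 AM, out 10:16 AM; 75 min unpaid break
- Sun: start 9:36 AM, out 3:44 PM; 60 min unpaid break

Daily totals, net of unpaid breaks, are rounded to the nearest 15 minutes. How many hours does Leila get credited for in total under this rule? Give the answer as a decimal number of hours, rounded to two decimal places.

22.25 hours

Thu: 8:56 AM–5:41 PM = 8 h 45 min → rounds to 8 h 45 min
Fri: 9:46 AM–2:42 PM = 4 h 56 min − 20 min = 4 h 36 min → rounds to 4 h 30 min
Sat: 5:12 AM–10:16 AM = 5 h 4 min − 75 min = 3 h 49 min → rounds to 3 h 45 min
Sun: 9:36 AM–3:44 PM = 6 h 8 min − 60 min = 5 h 8 min → rounds to 5 h 15 min
Total credited: 22 h 15 min.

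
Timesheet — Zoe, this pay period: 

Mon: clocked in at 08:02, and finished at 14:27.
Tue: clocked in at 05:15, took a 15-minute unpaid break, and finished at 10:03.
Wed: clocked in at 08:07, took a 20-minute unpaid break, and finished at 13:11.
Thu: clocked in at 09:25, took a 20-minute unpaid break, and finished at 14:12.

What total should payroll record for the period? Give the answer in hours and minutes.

Mon: 08:02–14:27 = 6 h 25 min
Tue: 05:15–10:03 = 4 h 48 min; less 15 min break → 4 h 33 min
Wed: 08:07–13:11 = 5 h 4 min; less 20 min break → 4 h 44 min
Thu: 09:25–14:12 = 4 h 47 min; less 20 min break → 4 h 27 min
Total: 6 h 25 min + 4 h 33 min + 4 h 44 min + 4 h 27 min = 20 h 9 min.

20 h 9 min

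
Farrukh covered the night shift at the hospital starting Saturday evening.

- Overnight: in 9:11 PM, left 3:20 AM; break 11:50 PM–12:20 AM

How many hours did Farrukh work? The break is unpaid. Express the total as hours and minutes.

Overnight: 9:11 PM → midnight = 2 h 49 min; midnight → 3:20 AM = 3 h 20 min; span 6 h 9 min; less 30 min break → 5 h 39 min

5 h 39 min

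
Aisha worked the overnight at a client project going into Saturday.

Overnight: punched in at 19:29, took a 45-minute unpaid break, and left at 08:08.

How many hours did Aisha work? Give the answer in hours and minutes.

11 h 54 min

Overnight: 19:29 → midnight = 4 h 31 min; midnight → 08:08 = 8 h 8 min; span 12 h 39 min; less 45 min break → 11 h 54 min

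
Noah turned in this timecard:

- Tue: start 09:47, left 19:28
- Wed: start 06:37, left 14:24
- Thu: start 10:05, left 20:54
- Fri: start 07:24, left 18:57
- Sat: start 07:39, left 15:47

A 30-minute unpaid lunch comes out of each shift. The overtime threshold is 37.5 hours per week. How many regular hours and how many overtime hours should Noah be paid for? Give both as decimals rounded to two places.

Tue: 09:47–19:28 = 9 h 41 min; less 30 min break → 9 h 11 min
Wed: 06:37–14:24 = 7 h 47 min; less 30 min break → 7 h 17 min
Thu: 10:05–20:54 = 10 h 49 min; less 30 min break → 10 h 19 min
Fri: 07:24–18:57 = 11 h 33 min; less 30 min break → 11 h 3 min
Sat: 07:39–15:47 = 8 h 8 min; less 30 min break → 7 h 38 min
Total worked: 45 h 28 min = 45.47 h.
Threshold 37.5 h → overtime 7 h 58 min, regular 37 h 30 min.

Regular 37.50 hours, overtime 7.97 hours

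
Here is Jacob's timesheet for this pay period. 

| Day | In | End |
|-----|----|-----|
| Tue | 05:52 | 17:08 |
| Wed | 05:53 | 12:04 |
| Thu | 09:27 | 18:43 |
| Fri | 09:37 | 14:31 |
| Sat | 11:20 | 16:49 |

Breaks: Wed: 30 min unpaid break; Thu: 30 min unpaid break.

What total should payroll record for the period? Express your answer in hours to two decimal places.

Tue: 05:52–17:08 = 11 h 16 min
Wed: 05:53–12:04 = 6 h 11 min; less 30 min break → 5 h 41 min
Thu: 09:27–18:43 = 9 h 16 min; less 30 min break → 8 h 46 min
Fri: 09:37–14:31 = 4 h 54 min
Sat: 11:20–16:49 = 5 h 29 min
Total: 11 h 16 min + 5 h 41 min + 8 h 46 min + 4 h 54 min + 5 h 29 min = 36 h 6 min.

36.10 hours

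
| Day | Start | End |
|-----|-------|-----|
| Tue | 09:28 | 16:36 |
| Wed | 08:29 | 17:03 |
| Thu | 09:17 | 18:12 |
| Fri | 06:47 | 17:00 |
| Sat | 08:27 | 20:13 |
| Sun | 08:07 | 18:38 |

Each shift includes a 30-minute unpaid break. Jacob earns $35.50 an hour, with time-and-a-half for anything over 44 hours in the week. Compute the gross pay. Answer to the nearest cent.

Tue: 09:28–16:36 = 7 h 8 min; less 30 min break → 6 h 38 min
Wed: 08:29–17:03 = 8 h 34 min; less 30 min break → 8 h 4 min
Thu: 09:17–18:12 = 8 h 55 min; less 30 min break → 8 h 25 min
Fri: 06:47–17:00 = 10 h 13 min; less 30 min break → 9 h 43 min
Sat: 08:27–20:13 = 11 h 46 min; less 30 min break → 11 h 16 min
Sun: 08:07–18:38 = 10 h 31 min; less 30 min break → 10 h 1 min
Total worked: 54 h 7 min = 3247 min.
Regular 44 h 0 min = 2640 min at $35.50/h; overtime 10 h 7 min = 607 min at $53.25/h.
Pay = (2640 × $35.50 + 607 × $53.25) ÷ 60 = $2100.71.

$2100.71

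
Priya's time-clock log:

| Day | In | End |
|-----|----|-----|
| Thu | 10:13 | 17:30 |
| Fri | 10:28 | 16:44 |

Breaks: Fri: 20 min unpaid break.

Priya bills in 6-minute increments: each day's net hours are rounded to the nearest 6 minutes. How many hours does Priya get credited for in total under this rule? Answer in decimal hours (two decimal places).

Thu: 10:13–17:30 = 7 h 17 min → rounds to 7 h 18 min
Fri: 10:28–16:44 = 6 h 16 min − 20 min = 5 h 56 min → rounds to 5 h 54 min
Total credited: 13 h 12 min.

13.20 hours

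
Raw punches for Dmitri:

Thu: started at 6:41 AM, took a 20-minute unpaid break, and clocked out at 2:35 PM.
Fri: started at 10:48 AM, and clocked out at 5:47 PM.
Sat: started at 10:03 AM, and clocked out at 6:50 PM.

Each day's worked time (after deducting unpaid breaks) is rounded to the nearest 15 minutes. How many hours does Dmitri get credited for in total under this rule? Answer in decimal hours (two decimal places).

Thu: 6:41 AM–2:35 PM = 7 h 54 min − 20 min = 7 h 34 min → rounds to 7 h 30 min
Fri: 10:48 AM–5:47 PM = 6 h 59 min → rounds to 7 h 0 min
Sat: 10:03 AM–6:50 PM = 8 h 47 min → rounds to 8 h 45 min
Total credited: 23 h 15 min.

23.25 hours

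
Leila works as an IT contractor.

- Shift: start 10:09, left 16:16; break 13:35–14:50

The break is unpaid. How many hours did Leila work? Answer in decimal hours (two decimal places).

4.87 hours

Shift: 10:09–16:16 = 6 h 7 min; less 75 min break → 4 h 52 min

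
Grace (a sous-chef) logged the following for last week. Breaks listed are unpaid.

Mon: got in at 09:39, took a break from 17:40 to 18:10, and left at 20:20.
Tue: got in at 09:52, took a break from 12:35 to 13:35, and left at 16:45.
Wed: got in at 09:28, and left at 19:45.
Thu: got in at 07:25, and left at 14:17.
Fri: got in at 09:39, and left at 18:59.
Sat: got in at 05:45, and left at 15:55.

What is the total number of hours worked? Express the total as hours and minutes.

52 h 43 min

Mon: 09:39–20:20 = 10 h 41 min; less 30 min break → 10 h 11 min
Tue: 09:52–16:45 = 6 h 53 min; less 60 min break → 5 h 53 min
Wed: 09:28–19:45 = 10 h 17 min
Thu: 07:25–14:17 = 6 h 52 min
Fri: 09:39–18:59 = 9 h 20 min
Sat: 05:45–15:55 = 10 h 10 min
Total: 10 h 11 min + 5 h 53 min + 10 h 17 min + 6 h 52 min + 9 h 20 min + 10 h 10 min = 52 h 43 min.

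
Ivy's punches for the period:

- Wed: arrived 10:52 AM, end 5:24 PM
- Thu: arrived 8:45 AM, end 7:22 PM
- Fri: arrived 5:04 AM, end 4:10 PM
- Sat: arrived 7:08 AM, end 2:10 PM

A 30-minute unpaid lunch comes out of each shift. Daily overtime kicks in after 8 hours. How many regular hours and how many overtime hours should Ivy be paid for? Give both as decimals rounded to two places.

Wed: 10:52 AM–5:24 PM = 6 h 32 min; less 30 min break → 6 h 2 min
Thu: 8:45 AM–7:22 PM = 10 h 37 min; less 30 min break → 10 h 7 min
Fri: 5:04 AM–4:10 PM = 11 h 6 min; less 30 min break → 10 h 36 min
Sat: 7:08 AM–2:10 PM = 7 h 2 min; less 30 min break → 6 h 32 min
Wed reg 6 h 2 min / OT 0 h 0 min; Thu reg 8 h 0 min / OT 2 h 7 min; Fri reg 8 h 0 min / OT 2 h 36 min; Sat reg 6 h 32 min / OT 0 h 0 min.
Totals: regular 28 h 34 min, overtime 4 h 43 min.

Regular 28.57 hours, overtime 4.72 hours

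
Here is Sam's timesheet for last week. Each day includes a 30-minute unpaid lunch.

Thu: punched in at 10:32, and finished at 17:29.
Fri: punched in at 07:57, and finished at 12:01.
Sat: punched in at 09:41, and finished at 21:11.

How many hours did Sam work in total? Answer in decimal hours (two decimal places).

Thu: 10:32–17:29 = 6 h 57 min; less 30 min break → 6 h 27 min
Fri: 07:57–12:01 = 4 h 4 min; less 30 min break → 3 h 34 min
Sat: 09:41–21:11 = 11 h 30 min; less 30 min break → 11 h 0 min
Total: 6 h 27 min + 3 h 34 min + 11 h 0 min = 21 h 1 min.

21.02 hours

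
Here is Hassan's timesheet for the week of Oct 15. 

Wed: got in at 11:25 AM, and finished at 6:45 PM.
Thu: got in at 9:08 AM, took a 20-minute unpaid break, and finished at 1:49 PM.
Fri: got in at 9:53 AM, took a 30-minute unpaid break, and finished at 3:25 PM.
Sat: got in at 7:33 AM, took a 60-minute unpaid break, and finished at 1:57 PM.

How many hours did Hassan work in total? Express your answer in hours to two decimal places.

Wed: 11:25 AM–6:45 PM = 7 h 20 min
Thu: 9:08 AM–1:49 PM = 4 h 41 min; less 20 min break → 4 h 21 min
Fri: 9:53 AM–3:25 PM = 5 h 32 min; less 30 min break → 5 h 2 min
Sat: 7:33 AM–1:57 PM = 6 h 24 min; less 60 min break → 5 h 24 min
Total: 7 h 20 min + 4 h 21 min + 5 h 2 min + 5 h 24 min = 22 h 7 min.

22.12 hours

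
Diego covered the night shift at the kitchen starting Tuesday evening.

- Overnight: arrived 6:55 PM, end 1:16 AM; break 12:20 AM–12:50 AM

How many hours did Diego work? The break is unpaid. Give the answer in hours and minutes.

Overnight: 6:55 PM → midnight = 5 h 5 min; midnight → 1:16 AM = 1 h 16 min; span 6 h 21 min; less 30 min break → 5 h 51 min

5 h 51 min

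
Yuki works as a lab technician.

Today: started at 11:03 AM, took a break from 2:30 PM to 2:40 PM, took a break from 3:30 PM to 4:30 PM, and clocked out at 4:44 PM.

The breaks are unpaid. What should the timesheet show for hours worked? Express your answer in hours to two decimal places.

Today: 11:03 AM–4:44 PM = 5 h 41 min; less 70 min break → 4 h 31 min

4.52 hours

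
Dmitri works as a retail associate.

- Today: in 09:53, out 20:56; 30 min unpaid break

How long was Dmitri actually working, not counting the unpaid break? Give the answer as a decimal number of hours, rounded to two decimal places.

10.55 hours

Today: 09:53–20:56 = 11 h 3 min; less 30 min break → 10 h 33 min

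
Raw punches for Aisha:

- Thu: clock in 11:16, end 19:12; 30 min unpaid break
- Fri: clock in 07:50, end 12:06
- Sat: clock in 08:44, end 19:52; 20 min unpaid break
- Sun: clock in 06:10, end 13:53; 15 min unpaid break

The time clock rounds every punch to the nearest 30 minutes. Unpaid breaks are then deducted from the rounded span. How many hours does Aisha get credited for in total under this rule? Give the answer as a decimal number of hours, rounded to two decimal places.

29.92 hours

Thu: in 11:16→11:30, out 19:12→19:00; 7 h 30 min − 30 min = 7 h 0 min
Fri: in 07:50→08:00, out 12:06→12:00; 4 h 0 min
Sat: in 08:44→08:30, out 19:52→20:00; 11 h 30 min − 20 min = 11 h 10 min
Sun: in 06:10→06:00, out 13:53→14:00; 8 h 0 min − 15 min = 7 h 45 min
Total credited: 29 h 55 min.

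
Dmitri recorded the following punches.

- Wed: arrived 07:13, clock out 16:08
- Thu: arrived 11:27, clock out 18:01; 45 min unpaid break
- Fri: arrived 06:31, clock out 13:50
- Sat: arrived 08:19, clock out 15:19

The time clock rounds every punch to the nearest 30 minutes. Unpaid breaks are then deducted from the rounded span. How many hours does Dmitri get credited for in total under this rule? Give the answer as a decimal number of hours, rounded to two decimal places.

Wed: in 07:13→07:00, out 16:08→16:00; 9 h 0 min
Thu: in 11:27→11:30, out 18:01→18:00; 6 h 30 min − 45 min = 5 h 45 min
Fri: in 06:31→06:30, out 13:50→14:00; 7 h 30 min
Sat: in 08:19→08:30, out 15:19→15:30; 7 h 0 min
Total credited: 29 h 15 min.

29.25 hours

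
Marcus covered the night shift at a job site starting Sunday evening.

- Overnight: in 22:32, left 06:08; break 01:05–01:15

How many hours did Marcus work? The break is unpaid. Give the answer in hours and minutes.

7 h 26 min

Overnight: 22:32 → midnight = 1 h 28 min; midnight → 06:08 = 6 h 8 min; span 7 h 36 min; less 10 min break → 7 h 26 min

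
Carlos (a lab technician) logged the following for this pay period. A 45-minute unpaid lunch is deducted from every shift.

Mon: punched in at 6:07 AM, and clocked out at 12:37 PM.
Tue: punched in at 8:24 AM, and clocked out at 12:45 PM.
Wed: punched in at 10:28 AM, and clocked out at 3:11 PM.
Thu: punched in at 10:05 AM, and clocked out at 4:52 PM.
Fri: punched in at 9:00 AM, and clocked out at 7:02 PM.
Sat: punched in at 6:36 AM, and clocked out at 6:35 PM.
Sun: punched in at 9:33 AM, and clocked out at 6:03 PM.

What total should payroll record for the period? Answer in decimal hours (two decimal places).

47.62 hours

Mon: 6:07 AM–12:37 PM = 6 h 30 min; less 45 min break → 5 h 45 min
Tue: 8:24 AM–12:45 PM = 4 h 21 min; less 45 min break → 3 h 36 min
Wed: 10:28 AM–3:11 PM = 4 h 43 min; less 45 min break → 3 h 58 min
Thu: 10:05 AM–4:52 PM = 6 h 47 min; less 45 min break → 6 h 2 min
Fri: 9:00 AM–7:02 PM = 10 h 2 min; less 45 min break → 9 h 17 min
Sat: 6:36 AM–6:35 PM = 11 h 59 min; less 45 min break → 11 h 14 min
Sun: 9:33 AM–6:03 PM = 8 h 30 min; less 45 min break → 7 h 45 min
Total: 5 h 45 min + 3 h 36 min + 3 h 58 min + 6 h 2 min + 9 h 17 min + 11 h 14 min + 7 h 45 min = 47 h 37 min.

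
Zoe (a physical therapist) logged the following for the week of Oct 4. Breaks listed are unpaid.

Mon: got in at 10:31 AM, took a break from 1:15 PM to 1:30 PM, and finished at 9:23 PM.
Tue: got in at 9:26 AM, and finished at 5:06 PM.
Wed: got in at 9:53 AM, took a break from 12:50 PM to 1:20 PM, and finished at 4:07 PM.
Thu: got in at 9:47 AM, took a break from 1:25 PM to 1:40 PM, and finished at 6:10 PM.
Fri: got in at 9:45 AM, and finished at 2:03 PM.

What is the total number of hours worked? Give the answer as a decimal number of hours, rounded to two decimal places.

36.45 hours

Mon: 10:31 AM–9:23 PM = 10 h 52 min; less 15 min break → 10 h 37 min
Tue: 9:26 AM–5:06 PM = 7 h 40 min
Wed: 9:53 AM–4:07 PM = 6 h 14 min; less 30 min break → 5 h 44 min
Thu: 9:47 AM–6:10 PM = 8 h 23 min; less 15 min break → 8 h 8 min
Fri: 9:45 AM–2:03 PM = 4 h 18 min
Total: 10 h 37 min + 7 h 40 min + 5 h 44 min + 8 h 8 min + 4 h 18 min = 36 h 27 min.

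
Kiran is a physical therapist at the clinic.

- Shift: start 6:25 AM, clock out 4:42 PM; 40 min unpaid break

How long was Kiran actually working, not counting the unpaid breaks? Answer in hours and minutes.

Shift: 6:25 AM–4:42 PM = 10 h 17 min; less 40 min break → 9 h 37 min

9 h 37 min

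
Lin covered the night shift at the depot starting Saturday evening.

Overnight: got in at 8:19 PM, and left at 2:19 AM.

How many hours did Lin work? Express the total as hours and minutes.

Overnight: 8:19 PM → midnight = 3 h 41 min; midnight → 2:19 AM = 2 h 19 min; span 6 h 0 min

6 h 0 min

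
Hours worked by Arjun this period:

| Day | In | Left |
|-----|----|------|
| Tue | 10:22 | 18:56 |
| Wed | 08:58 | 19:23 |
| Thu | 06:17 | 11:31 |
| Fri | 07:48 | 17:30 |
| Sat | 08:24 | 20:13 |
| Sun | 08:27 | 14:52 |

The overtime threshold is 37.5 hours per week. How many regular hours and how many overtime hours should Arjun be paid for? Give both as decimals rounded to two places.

Tue: 10:22–18:56 = 8 h 34 min
Wed: 08:58–19:23 = 10 h 25 min
Thu: 06:17–11:31 = 5 h 14 min
Fri: 07:48–17:30 = 9 h 42 min
Sat: 08:24–20:13 = 11 h 49 min
Sun: 08:27–14:52 = 6 h 25 min
Total worked: 52 h 9 min = 52.15 h.
Threshold 37.5 h → overtime 14 h 39 min, regular 37 h 30 min.

Regular 37.50 hours, overtime 14.65 hours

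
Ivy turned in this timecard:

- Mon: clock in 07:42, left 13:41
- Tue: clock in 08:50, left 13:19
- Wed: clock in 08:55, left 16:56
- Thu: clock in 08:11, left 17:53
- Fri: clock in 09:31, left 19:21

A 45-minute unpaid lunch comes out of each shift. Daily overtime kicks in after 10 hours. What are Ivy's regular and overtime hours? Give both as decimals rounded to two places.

Regular 34.27 hours, overtime 0.00 hours

Mon: 07:42–13:41 = 5 h 59 min; less 45 min break → 5 h 14 min
Tue: 08:50–13:19 = 4 h 29 min; less 45 min break → 3 h 44 min
Wed: 08:55–16:56 = 8 h 1 min; less 45 min break → 7 h 16 min
Thu: 08:11–17:53 = 9 h 42 min; less 45 min break → 8 h 57 min
Fri: 09:31–19:21 = 9 h 50 min; less 45 min break → 9 h 5 min
Mon reg 5 h 14 min / OT 0 h 0 min; Tue reg 3 h 44 min / OT 0 h 0 min; Wed reg 7 h 16 min / OT 0 h 0 min; Thu reg 8 h 57 min / OT 0 h 0 min; Fri reg 9 h 5 min / OT 0 h 0 min.
Totals: regular 34 h 16 min, overtime 0 h 0 min.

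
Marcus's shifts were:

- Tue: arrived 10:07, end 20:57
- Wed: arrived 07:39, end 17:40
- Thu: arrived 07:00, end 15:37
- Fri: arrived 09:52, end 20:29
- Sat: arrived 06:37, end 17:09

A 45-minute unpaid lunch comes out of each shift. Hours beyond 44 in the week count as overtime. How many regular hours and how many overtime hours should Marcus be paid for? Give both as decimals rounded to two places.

Regular 44.00 hours, overtime 2.87 hours

Tue: 10:07–20:57 = 10 h 50 min; less 45 min break → 10 h 5 min
Wed: 07:39–17:40 = 10 h 1 min; less 45 min break → 9 h 16 min
Thu: 07:00–15:37 = 8 h 37 min; less 45 min break → 7 h 52 min
Fri: 09:52–20:29 = 10 h 37 min; less 45 min break → 9 h 52 min
Sat: 06:37–17:09 = 10 h 32 min; less 45 min break → 9 h 47 min
Total worked: 46 h 52 min = 46.87 h.
Threshold 44 h → overtime 2 h 52 min, regular 44 h 0 min.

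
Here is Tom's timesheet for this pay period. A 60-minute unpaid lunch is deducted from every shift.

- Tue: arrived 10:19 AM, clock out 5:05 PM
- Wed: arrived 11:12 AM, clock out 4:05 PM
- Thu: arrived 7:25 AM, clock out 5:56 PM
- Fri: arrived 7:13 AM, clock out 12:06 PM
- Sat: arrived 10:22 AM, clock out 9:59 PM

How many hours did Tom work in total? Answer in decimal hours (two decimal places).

Tue: 10:19 AM–5:05 PM = 6 h 46 min; less 60 min break → 5 h 46 min
Wed: 11:12 AM–4:05 PM = 4 h 53 min; less 60 min break → 3 h 53 min
Thu: 7:25 AM–5:56 PM = 10 h 31 min; less 60 min break → 9 h 31 min
Fri: 7:13 AM–12:06 PM = 4 h 53 min; less 60 min break → 3 h 53 min
Sat: 10:22 AM–9:59 PM = 11 h 37 min; less 60 min break → 10 h 37 min
Total: 5 h 46 min + 3 h 53 min + 9 h 31 min + 3 h 53 min + 10 h 37 min = 33 h 40 min.

33.67 hours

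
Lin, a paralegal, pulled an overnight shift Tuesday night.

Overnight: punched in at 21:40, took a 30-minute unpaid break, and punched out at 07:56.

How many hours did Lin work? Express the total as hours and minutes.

Overnight: 21:40 → midnight = 2 h 20 min; midnight → 07:56 = 7 h 56 min; span 10 h 16 min; less 30 min break → 9 h 46 min

9 h 46 min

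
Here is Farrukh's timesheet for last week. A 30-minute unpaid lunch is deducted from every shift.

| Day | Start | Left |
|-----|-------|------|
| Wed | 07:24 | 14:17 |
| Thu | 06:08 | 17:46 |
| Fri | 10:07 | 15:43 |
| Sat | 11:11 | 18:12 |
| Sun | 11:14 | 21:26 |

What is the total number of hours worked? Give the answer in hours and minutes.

38 h 50 min

Wed: 07:24–14:17 = 6 h 53 min; less 30 min break → 6 h 23 min
Thu: 06:08–17:46 = 11 h 38 min; less 30 min break → 11 h 8 min
Fri: 10:07–15:43 = 5 h 36 min; less 30 min break → 5 h 6 min
Sat: 11:11–18:12 = 7 h 1 min; less 30 min break → 6 h 31 min
Sun: 11:14–21:26 = 10 h 12 min; less 30 min break → 9 h 42 min
Total: 6 h 23 min + 11 h 8 min + 5 h 6 min + 6 h 31 min + 9 h 42 min = 38 h 50 min.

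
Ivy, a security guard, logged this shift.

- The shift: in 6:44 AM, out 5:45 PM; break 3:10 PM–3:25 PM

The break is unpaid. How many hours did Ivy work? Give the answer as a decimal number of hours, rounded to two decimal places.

The shift: 6:44 AM–5:45 PM = 11 h 1 min; less 15 min break → 10 h 46 min

10.77 hours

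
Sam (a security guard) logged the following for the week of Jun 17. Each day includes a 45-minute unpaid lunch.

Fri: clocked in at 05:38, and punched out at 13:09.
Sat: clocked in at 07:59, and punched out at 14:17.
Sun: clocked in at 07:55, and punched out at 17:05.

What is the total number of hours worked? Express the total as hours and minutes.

20 h 44 min

Fri: 05:38–13:09 = 7 h 31 min; less 45 min break → 6 h 46 min
Sat: 07:59–14:17 = 6 h 18 min; less 45 min break → 5 h 33 min
Sun: 07:55–17:05 = 9 h 10 min; less 45 min break → 8 h 25 min
Total: 6 h 46 min + 5 h 33 min + 8 h 25 min = 20 h 44 min.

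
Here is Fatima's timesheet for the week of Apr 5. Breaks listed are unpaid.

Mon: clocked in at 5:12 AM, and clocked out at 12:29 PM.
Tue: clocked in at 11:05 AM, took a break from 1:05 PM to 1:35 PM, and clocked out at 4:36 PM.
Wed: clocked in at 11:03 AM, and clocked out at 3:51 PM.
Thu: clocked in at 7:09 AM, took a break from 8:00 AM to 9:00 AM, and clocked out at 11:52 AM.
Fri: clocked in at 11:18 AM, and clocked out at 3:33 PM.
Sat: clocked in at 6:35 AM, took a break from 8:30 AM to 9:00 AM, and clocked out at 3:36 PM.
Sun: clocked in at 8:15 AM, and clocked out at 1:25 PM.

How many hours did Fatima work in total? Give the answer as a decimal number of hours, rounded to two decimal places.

Mon: 5:12 AM–12:29 PM = 7 h 17 min
Tue: 11:05 AM–4:36 PM = 5 h 31 min; less 30 min break → 5 h 1 min
Wed: 11:03 AM–3:51 PM = 4 h 48 min
Thu: 7:09 AM–11:52 AM = 4 h 43 min; less 60 min break → 3 h 43 min
Fri: 11:18 AM–3:33 PM = 4 h 15 min
Sat: 6:35 AM–3:36 PM = 9 h 1 min; less 30 min break → 8 h 31 min
Sun: 8:15 AM–1:25 PM = 5 h 10 min
Total: 7 h 17 min + 5 h 1 min + 4 h 48 min + 3 h 43 min + 4 h 15 min + 8 h 31 min + 5 h 10 min = 38 h 45 min.

38.75 hours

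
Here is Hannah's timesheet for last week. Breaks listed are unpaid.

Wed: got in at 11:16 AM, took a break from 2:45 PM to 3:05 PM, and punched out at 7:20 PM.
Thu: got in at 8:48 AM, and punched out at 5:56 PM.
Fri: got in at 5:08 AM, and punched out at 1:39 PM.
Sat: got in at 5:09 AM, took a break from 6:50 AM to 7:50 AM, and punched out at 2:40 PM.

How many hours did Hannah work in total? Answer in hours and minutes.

33 h 54 min

Wed: 11:16 AM–7:20 PM = 8 h 4 min; less 20 min break → 7 h 44 min
Thu: 8:48 AM–5:56 PM = 9 h 8 min
Fri: 5:08 AM–1:39 PM = 8 h 31 min
Sat: 5:09 AM–2:40 PM = 9 h 31 min; less 60 min break → 8 h 31 min
Total: 7 h 44 min + 9 h 8 min + 8 h 31 min + 8 h 31 min = 33 h 54 min.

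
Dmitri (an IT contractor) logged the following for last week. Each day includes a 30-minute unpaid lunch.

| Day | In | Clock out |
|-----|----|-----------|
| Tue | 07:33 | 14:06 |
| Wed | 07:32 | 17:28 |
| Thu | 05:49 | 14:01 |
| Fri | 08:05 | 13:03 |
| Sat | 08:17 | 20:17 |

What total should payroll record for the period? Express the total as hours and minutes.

39 h 9 min

Tue: 07:33–14:06 = 6 h 33 min; less 30 min break → 6 h 3 min
Wed: 07:32–17:28 = 9 h 56 min; less 30 min break → 9 h 26 min
Thu: 05:49–14:01 = 8 h 12 min; less 30 min break → 7 h 42 min
Fri: 08:05–13:03 = 4 h 58 min; less 30 min break → 4 h 28 min
Sat: 08:17–20:17 = 12 h 0 min; less 30 min break → 11 h 30 min
Total: 6 h 3 min + 9 h 26 min + 7 h 42 min + 4 h 28 min + 11 h 30 min = 39 h 9 min.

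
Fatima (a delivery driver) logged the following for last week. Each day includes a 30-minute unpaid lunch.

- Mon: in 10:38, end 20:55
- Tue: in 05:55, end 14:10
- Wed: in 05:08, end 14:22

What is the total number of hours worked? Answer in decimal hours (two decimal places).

Mon: 10:38–20:55 = 10 h 17 min; less 30 min break → 9 h 47 min
Tue: 05:55–14:10 = 8 h 15 min; less 30 min break → 7 h 45 min
Wed: 05:08–14:22 = 9 h 14 min; less 30 min break → 8 h 44 min
Total: 9 h 47 min + 7 h 45 min + 8 h 44 min = 26 h 16 min.

26.27 hours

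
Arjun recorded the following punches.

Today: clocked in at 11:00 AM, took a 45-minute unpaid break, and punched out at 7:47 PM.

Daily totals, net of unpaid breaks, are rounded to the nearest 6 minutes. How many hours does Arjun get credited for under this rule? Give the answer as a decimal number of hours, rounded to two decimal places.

Today: 11:00 AM–7:47 PM = 8 h 47 min − 45 min = 8 h 2 min → rounds to 8 h 0 min

8.00 hours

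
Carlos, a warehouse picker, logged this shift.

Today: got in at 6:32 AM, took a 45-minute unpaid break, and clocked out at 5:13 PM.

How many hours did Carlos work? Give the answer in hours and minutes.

9 h 56 min

Today: 6:32 AM–5:13 PM = 10 h 41 min; less 45 min break → 9 h 56 min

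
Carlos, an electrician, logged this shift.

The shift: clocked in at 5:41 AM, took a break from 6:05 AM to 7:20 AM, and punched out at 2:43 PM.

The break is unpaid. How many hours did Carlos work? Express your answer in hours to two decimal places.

7.78 hours

The shift: 5:41 AM–2:43 PM = 9 h 2 min; less 75 min break → 7 h 47 min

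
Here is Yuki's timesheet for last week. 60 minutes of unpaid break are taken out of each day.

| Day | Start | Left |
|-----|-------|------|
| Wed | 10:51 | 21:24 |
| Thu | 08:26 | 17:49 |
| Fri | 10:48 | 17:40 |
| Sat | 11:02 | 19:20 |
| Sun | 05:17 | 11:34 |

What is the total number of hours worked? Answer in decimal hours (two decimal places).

Wed: 10:51–21:24 = 10 h 33 min; less 60 min break → 9 h 33 min
Thu: 08:26–17:49 = 9 h 23 min; less 60 min break → 8 h 23 min
Fri: 10:48–17:40 = 6 h 52 min; less 60 min break → 5 h 52 min
Sat: 11:02–19:20 = 8 h 18 min; less 60 min break → 7 h 18 min
Sun: 05:17–11:34 = 6 h 17 min; less 60 min break → 5 h 17 min
Total: 9 h 33 min + 8 h 23 min + 5 h 52 min + 7 h 18 min + 5 h 17 min = 36 h 23 min.

36.38 hours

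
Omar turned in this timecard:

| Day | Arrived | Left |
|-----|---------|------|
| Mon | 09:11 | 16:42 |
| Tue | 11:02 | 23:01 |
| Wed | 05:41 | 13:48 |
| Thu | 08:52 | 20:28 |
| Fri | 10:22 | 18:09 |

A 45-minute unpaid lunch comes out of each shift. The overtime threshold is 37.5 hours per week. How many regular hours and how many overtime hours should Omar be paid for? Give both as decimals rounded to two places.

Mon: 09:11–16:42 = 7 h 31 min; less 45 min break → 6 h 46 min
Tue: 11:02–23:01 = 11 h 59 min; less 45 min break → 11 h 14 min
Wed: 05:41–13:48 = 8 h 7 min; less 45 min break → 7 h 22 min
Thu: 08:52–20:28 = 11 h 36 min; less 45 min break → 10 h 51 min
Fri: 10:22–18:09 = 7 h 47 min; less 45 min break → 7 h 2 min
Total worked: 43 h 15 min = 43.25 h.
Threshold 37.5 h → overtime 5 h 45 min, regular 37 h 30 min.

Regular 37.50 hours, overtime 5.75 hours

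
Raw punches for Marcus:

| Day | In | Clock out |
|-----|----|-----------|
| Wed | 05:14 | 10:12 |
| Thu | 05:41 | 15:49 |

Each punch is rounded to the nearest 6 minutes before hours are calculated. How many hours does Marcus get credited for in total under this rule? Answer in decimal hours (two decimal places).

Wed: in 05:14→05:12, out 10:12→10:12; 5 h 0 min
Thu: in 05:41→05:42, out 15:49→15:48; 10 h 6 min
Total credited: 15 h 6 min.

15.10 hours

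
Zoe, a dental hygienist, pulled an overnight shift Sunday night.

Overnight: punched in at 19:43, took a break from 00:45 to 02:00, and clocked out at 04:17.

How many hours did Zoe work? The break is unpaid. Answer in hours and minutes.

Overnight: 19:43 → midnight = 4 h 17 min; midnight → 04:17 = 4 h 17 min; span 8 h 34 min; less 75 min break → 7 h 19 min

7 h 19 min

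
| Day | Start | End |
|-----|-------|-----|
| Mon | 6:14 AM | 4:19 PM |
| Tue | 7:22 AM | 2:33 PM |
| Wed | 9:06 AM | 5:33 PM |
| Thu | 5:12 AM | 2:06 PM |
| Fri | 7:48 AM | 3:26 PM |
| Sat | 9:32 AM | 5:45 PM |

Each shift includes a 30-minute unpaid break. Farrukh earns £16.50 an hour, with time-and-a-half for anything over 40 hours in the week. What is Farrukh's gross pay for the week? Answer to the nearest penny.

Mon: 6:14 AM–4:19 PM = 10 h 5 min; less 30 min break → 9 h 35 min
Tue: 7:22 AM–2:33 PM = 7 h 11 min; less 30 min break → 6 h 41 min
Wed: 9:06 AM–5:33 PM = 8 h 27 min; less 30 min break → 7 h 57 min
Thu: 5:12 AM–2:06 PM = 8 h 54 min; less 30 min break → 8 h 24 min
Fri: 7:48 AM–3:26 PM = 7 h 38 min; less 30 min break → 7 h 8 min
Sat: 9:32 AM–5:45 PM = 8 h 13 min; less 30 min break → 7 h 43 min
Total worked: 47 h 28 min = 2848 min.
Regular 40 h 0 min = 2400 min at £16.50/h; overtime 7 h 28 min = 448 min at £24.75/h.
Pay = (2400 × £16.50 + 448 × £24.75) ÷ 60 = £844.80.

£844.80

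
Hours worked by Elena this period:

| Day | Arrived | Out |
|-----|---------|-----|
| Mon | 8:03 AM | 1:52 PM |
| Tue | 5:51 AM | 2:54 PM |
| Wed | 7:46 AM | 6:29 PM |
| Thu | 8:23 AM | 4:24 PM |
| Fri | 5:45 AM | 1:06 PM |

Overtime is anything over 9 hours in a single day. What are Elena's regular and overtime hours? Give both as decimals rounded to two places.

Regular 39.18 hours, overtime 1.77 hours

Mon: 8:03 AM–1:52 PM = 5 h 49 min
Tue: 5:51 AM–2:54 PM = 9 h 3 min
Wed: 7:46 AM–6:29 PM = 10 h 43 min
Thu: 8:23 AM–4:24 PM = 8 h 1 min
Fri: 5:45 AM–1:06 PM = 7 h 21 min
Mon reg 5 h 49 min / OT 0 h 0 min; Tue reg 9 h 0 min / OT 0 h 3 min; Wed reg 9 h 0 min / OT 1 h 43 min; Thu reg 8 h 1 min / OT 0 h 0 min; Fri reg 7 h 21 min / OT 0 h 0 min.
Totals: regular 39 h 11 min, overtime 1 h 46 min.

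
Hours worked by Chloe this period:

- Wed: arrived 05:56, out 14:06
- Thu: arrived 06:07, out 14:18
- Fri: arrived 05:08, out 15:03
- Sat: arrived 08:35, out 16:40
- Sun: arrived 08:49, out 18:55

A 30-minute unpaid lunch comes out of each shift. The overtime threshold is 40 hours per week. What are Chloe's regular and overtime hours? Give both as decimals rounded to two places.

Regular 40.00 hours, overtime 1.95 hours

Wed: 05:56–14:06 = 8 h 10 min; less 30 min break → 7 h 40 min
Thu: 06:07–14:18 = 8 h 11 min; less 30 min break → 7 h 41 min
Fri: 05:08–15:03 = 9 h 55 min; less 30 min break → 9 h 25 min
Sat: 08:35–16:40 = 8 h 5 min; less 30 min break → 7 h 35 min
Sun: 08:49–18:55 = 10 h 6 min; less 30 min break → 9 h 36 min
Total worked: 41 h 57 min = 41.95 h.
Threshold 40 h → overtime 1 h 57 min, regular 40 h 0 min.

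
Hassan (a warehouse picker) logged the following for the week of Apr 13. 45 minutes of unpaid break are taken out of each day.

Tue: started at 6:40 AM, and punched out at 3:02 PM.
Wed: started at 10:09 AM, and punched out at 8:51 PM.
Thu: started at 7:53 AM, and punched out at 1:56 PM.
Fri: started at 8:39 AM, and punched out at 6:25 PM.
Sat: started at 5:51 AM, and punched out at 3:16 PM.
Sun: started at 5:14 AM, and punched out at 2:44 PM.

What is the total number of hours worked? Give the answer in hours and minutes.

Tue: 6:40 AM–3:02 PM = 8 h 22 min; less 45 min break → 7 h 37 min
Wed: 10:09 AM–8:51 PM = 10 h 42 min; less 45 min break → 9 h 57 min
Thu: 7:53 AM–1:56 PM = 6 h 3 min; less 45 min break → 5 h 18 min
Fri: 8:39 AM–6:25 PM = 9 h 46 min; less 45 min break → 9 h 1 min
Sat: 5:51 AM–3:16 PM = 9 h 25 min; less 45 min break → 8 h 40 min
Sun: 5:14 AM–2:44 PM = 9 h 30 min; less 45 min break → 8 h 45 min
Total: 7 h 37 min + 9 h 57 min + 5 h 18 min + 9 h 1 min + 8 h 40 min + 8 h 45 min = 49 h 18 min.

49 h 18 min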